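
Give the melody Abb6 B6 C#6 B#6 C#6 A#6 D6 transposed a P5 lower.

Dbb6 E6 F#5 E#6 F#5 D#6 G5

Abb6 gives Dbb6
B6 gives E6
C#6 gives F#5
B#6 gives E#6
C#6 gives F#5
A#6 gives D#6
D6 gives G5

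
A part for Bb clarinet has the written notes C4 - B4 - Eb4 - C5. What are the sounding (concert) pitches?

Written C4 on the Bb clarinet sounds as Bb3, a major second lower; apply that shift to every note.
C4 -> Bb3
B4 -> A4
Eb4 -> Db4
C5 -> Bb4

Bb3 A4 Db4 Bb4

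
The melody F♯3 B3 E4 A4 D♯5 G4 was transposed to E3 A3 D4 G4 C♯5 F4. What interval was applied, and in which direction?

Take the first pair: F#3 → E3. F to E spans 2 letter names, so the interval is some kind of second.
E3 to F#3 is 2 semitones, which makes it a major second; the second version is lower, so the direction is down.
Checking another pair — G4 → F4 — gives the same interval.

down a major second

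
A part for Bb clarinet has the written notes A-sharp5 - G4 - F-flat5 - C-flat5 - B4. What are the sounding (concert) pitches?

Written C4 on the Bb clarinet sounds as Bb3, a major second lower; apply that shift to every note.
A#5 becomes G#5
G4 becomes F4
Fb5 becomes Ebb5
Cb5 becomes Bbb4
B4 becomes A4

G#5 F4 Ebb5 Bbb4 A4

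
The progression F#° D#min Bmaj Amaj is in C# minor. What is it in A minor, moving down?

C# minor down to A minor is a major third; each chord root moves by that interval while the quality stays the same.
F#°: root F# down a major third → D, giving D°.
D#min: root D# down a major third → B, giving Bmin.
Bmaj: root B down a major third → G, giving Gmaj.
Amaj: root A down a major third → F, giving Fmaj.

D° Bmin Gmaj Fmaj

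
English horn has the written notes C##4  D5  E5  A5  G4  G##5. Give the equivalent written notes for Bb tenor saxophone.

G##4 A5 B5 E6 D5 D##6

First find concert pitch: the English horn sounds a perfect fifth below written, so C##4 D5 E5 A5 G4 G##5 sounds F##3 G4 A4 D5 C4 C##5.
Then write for Bb tenor saxophone: it sounds a major ninth below written, so the part must be a major ninth above concert.
F##3 → G##4
G4 → A5
A4 → B5
D5 → E6
C4 → D5
C##5 → D##6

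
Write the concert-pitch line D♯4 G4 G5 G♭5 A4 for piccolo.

D#3 G3 G4 Gb4 A3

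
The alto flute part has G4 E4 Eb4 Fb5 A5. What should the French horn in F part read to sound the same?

A4 F#4 F4 Gb5 B5

First find concert pitch: the alto flute sounds a perfect fourth below written, so G4 E4 Eb4 Fb5 A5 sounds D4 B3 Bb3 Cb5 E5.
Then write for French horn in F: it sounds a perfect fifth below written, so the part must be a perfect fifth above concert.
D4 → A4
B3 → F#4
Bb3 → F4
Cb5 → Gb5
E5 → B5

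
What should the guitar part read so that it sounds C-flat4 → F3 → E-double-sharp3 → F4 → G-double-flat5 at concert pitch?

Written C4 sounds as C3 on the guitar, so concert pitches are written a perfect octave up.
Cb4 to Cb5
F3 to F4
E##3 to E##4
F4 to F5
Gbb5 to Gbb6

Cb5 F4 E##4 F5 Gbb6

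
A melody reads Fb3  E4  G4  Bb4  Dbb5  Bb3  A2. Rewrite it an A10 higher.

A4 G##5 B#5 D#6 F6 D#5 C##4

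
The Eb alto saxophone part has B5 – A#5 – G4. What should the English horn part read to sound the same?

A5 G#5 F4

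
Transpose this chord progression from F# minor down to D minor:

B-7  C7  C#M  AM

F# minor down to D minor is a major third; each chord root moves by that interval while the quality stays the same.
B-7: root B down a major third → G, giving G-7.
C7: root C down a major third → Ab, giving Ab7.
C#M: root C# down a major third → A, giving AM.
AM: root A down a major third → F, giving FM.

G-7 Ab7 AM FM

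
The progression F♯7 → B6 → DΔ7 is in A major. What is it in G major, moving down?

E7 A6 CΔ7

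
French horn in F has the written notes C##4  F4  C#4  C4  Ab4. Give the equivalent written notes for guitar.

F##4 Bb4 F#4 F4 Db5

First find concert pitch: the French horn in F sounds a perfect fifth below written, so C##4 F4 C#4 C4 Ab4 sounds F##3 Bb3 F#3 F3 Db4.
Then write for guitar: it sounds a perfect octave below written, so the part must be a perfect octave above concert.
F##3 → F##4
Bb3 → Bb4
F#3 → F#4
F3 → F4
Db4 → Db5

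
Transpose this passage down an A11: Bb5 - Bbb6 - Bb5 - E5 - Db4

Fb4 Fbb5 Fb4 Bb3 Abb2

Bb5 down an augmented eleventh is Fb4.
An augmented eleventh down from Bbb6 gives Fbb5.
Bb5 down an augmented eleventh is Fb4.
An augmented eleventh down from E5 gives Bb3.
An augmented eleventh down from Db4 gives Abb2.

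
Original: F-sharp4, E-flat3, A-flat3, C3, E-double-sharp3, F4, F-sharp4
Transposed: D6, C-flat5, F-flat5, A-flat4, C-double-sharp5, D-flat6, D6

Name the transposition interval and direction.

Take the first pair: F#4 → D6. F to D spans 13 letter names, so the interval is some kind of thirteenth.
F#4 to D6 is 20 semitones, which makes it a minor thirteenth; the second version is higher, so the direction is up.
Checking another pair — F#4 → D6 — gives the same interval.

up a minor thirteenth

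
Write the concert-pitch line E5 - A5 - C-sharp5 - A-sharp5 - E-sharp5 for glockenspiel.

E3 A3 C#3 A#3 E#3

Written C4 sounds as C6 on the glockenspiel, so concert pitches are written a perfect fifteenth down.
E5 gives E3
A5 gives A3
C#5 gives C#3
A#5 gives A#3
E#5 gives E#3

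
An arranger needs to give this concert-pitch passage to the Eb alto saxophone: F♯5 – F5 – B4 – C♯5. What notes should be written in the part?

Written C4 sounds as Eb3 on the Eb alto saxophone, so concert pitches are written a major sixth up.
F#5 to D#6
F5 to D6
B4 to G#5
C#5 to A#5

D#6 D6 G#5 A#5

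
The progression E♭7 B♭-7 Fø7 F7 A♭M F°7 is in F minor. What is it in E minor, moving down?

F minor down to E minor is a minor second; each chord root moves by that interval while the quality stays the same.
E♭7: root E♭ down a minor second → D, giving D7.
B♭-7: root B♭ down a minor second → A, giving A-7.
Fø7: root F down a minor second → E, giving Eø7.
F7: root F down a minor second → E, giving E7.
A♭M: root A♭ down a minor second → G, giving GM.
F°7: root F down a minor second → E, giving E°7.

D7 A-7 Eø7 E7 GM E°7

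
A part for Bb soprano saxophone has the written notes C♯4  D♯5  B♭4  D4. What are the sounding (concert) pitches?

The Bb soprano saxophone sounds a major second below written, so transpose each written note down a major second.
C#4 to B3
D#5 to C#5
Bb4 to Ab4
D4 to C4

B3 C#5 Ab4 C4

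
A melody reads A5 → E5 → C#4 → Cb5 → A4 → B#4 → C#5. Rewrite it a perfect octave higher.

A6 E6 C#5 Cb6 A5 B#5 C#6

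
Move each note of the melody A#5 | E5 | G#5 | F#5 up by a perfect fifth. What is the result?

A#5 to E#6
E5 to B5
G#5 to D#6
F#5 to C#6

E#6 B5 D#6 C#6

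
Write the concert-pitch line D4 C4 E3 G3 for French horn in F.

A4 G4 B3 D4

Written C4 sounds as F3 on the French horn in F, so concert pitches are written a perfect fifth up.
D4 becomes A4
C4 becomes G4
E3 becomes B3
G3 becomes D4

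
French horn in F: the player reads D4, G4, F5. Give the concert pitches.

G3 C4 Bb4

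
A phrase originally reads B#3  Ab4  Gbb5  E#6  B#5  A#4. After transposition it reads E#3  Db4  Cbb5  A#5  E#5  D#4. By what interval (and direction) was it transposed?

Take the first pair: B#3 → E#3. B to E spans 5 letter names, so the interval is some kind of fifth.
E#3 to B#3 is 7 semitones, which makes it a perfect fifth; the second version is lower, so the direction is down.
Checking another pair — A#4 → D#4 — gives the same interval.

down a perfect fifth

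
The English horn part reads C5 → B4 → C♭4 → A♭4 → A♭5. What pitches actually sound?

Written C4 on the English horn sounds as F3, a perfect fifth lower; apply that shift to every note.
C5 becomes F4
B4 becomes E4
Cb4 becomes Fb3
Ab4 becomes Db4
Ab5 becomes Db5

F4 E4 Fb3 Db4 Db5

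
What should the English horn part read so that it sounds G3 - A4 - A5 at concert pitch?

D4 E5 E6

Written C4 sounds as F3 on the English horn, so concert pitches are written a perfect fifth up.
G3 to D4
A4 to E5
A5 to E6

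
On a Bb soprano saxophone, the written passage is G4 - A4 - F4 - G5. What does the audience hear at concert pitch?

F4 G4 Eb4 F5

The Bb soprano saxophone sounds a major second below written, so transpose each written note down a major second.
G4 to F4
A4 to G4
F4 to Eb4
G5 to F5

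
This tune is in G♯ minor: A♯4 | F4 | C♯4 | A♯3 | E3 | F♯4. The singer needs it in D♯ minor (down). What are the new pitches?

From G♯ down to D♯ is a perfect fourth; apply that to each pitch.
A#4 becomes E#4
F4 becomes C4
C#4 becomes G#3
A#3 becomes E#3
E3 becomes B2
F#4 becomes C#4

E#4 C4 G#3 E#3 B2 C#4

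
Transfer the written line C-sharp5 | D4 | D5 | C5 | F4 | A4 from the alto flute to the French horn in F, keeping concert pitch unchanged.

D#5 E4 E5 D5 G4 B4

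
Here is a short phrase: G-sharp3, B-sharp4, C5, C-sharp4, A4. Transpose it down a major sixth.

G#3 -> B2
B#4 -> D#4
C5 -> Eb4
C#4 -> E3
A4 -> C4

B2 D#4 Eb4 E3 C4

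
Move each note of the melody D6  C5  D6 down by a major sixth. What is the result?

F5 Eb4 F5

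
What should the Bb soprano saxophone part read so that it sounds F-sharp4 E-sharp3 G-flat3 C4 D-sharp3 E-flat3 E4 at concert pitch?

G#4 F##3 Ab3 D4 E#3 F3 F#4

The Bb soprano saxophone sounds a major second below written, so the written part must be a major second above concert — transpose each note up.
F#4 -> G#4
E#3 -> F##3
Gb3 -> Ab3
C4 -> D4
D#3 -> E#3
Eb3 -> F3
E4 -> F#4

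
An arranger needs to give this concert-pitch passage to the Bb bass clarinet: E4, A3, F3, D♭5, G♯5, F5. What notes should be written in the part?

Written C4 sounds as Bb2 on the Bb bass clarinet, so concert pitches are written a major ninth up.
E4 to F#5
A3 to B4
F3 to G4
Db5 to Eb6
G#5 to A#6
F5 to G6

F#5 B4 G4 Eb6 A#6 G6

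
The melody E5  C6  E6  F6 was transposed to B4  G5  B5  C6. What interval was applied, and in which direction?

down a perfect fourth

From E5 to B4 is 4 letter names — a fourth of some quality.
B4 to E5 is 5 semitones, which makes it a perfect fourth; the second version is lower, so the direction is down.
Checking another pair — F6 → C6 — gives the same interval.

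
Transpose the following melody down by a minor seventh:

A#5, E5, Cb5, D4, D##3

A#5 → B#4
E5 → F#4
Cb5 → Db4
D4 → E3
D##3 → E##2

B#4 F#4 Db4 E3 E##2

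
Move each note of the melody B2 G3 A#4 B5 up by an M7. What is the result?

A#3 F#4 G##5 A#6

A major seventh up from B2 gives A#3.
A major seventh up from G3 gives F#4.
A major seventh up from A#4 gives G##5.
A major seventh up from B5 gives A#6.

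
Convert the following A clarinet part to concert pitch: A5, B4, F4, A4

F#5 G#4 D4 F#4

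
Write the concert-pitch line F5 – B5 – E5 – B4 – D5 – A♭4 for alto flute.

Written C4 sounds as G3 on the alto flute, so concert pitches are written a perfect fourth up.
F5 becomes Bb5
B5 becomes E6
E5 becomes A5
B4 becomes E5
D5 becomes G5
Ab4 becomes Db5

Bb5 E6 A5 E5 G5 Db5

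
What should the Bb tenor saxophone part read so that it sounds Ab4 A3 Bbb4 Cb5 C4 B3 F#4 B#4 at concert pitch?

The Bb tenor saxophone sounds a major ninth below written, so the written part must be a major ninth above concert — transpose each note up.
Ab4 becomes Bb5
A3 becomes B4
Bbb4 becomes Cb6
Cb5 becomes Db6
C4 becomes D5
B3 becomes C#5
F#4 becomes G#5
B#4 becomes C##6

Bb5 B4 Cb6 Db6 D5 C#5 G#5 C##6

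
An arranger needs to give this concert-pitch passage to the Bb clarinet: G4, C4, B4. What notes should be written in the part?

A4 D4 C#5

The Bb clarinet sounds a major second below written, so the written part must be a major second above concert — transpose each note up.
G4 gives A4
C4 gives D4
B4 gives C#5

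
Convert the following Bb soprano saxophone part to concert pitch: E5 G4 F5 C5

D5 F4 Eb5 Bb4

Written C4 on the Bb soprano saxophone sounds as Bb3, a major second lower; apply that shift to every note.
E5 → D5
G4 → F4
F5 → Eb5
C5 → Bb4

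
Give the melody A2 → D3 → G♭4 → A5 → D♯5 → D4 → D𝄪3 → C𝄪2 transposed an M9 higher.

B3 E4 Ab5 B6 E#6 E5 E##4 D##3

A2 becomes B3
D3 becomes E4
Gb4 becomes Ab5
A5 becomes B6
D#5 becomes E#6
D4 becomes E5
D##3 becomes E##4
C##2 becomes D##3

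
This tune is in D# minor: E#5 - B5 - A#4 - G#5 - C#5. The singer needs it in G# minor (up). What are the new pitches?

A#5 E6 D#5 C#6 F#5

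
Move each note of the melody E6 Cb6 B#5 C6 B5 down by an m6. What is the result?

G#5 Eb5 D##5 E5 D#5

E6 gives G#5
Cb6 gives Eb5
B#5 gives D##5
C6 gives E5
B5 gives D#5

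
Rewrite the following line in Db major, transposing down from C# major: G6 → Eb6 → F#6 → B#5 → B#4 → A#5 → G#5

From C# down to Db is an augmented seventh; apply that to each pitch.
G6 gives Abb5
Eb6 gives Fbb5
F#6 gives Gb5
B#5 gives C5
B#4 gives C4
A#5 gives Bb4
G#5 gives Ab4

Abb5 Fbb5 Gb5 C5 C4 Bb4 Ab4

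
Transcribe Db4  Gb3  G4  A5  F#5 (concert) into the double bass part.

Db5 Gb4 G5 A6 F#6

The double bass sounds a perfect octave below written, so the written part must be a perfect octave above concert — transpose each note up.
Db4 to Db5
Gb3 to Gb4
G4 to G5
A5 to A6
F#5 to F#6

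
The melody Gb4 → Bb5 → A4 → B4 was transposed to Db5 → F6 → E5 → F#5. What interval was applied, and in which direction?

Take the first pair: Gb4 → Db5. G to D spans 5 letter names, so the interval is some kind of fifth.
Gb4 to Db5 is 7 semitones, which makes it a perfect fifth; the second version is higher, so the direction is up.
Checking another pair — B4 → F#5 — gives the same interval.

up a perfect fifth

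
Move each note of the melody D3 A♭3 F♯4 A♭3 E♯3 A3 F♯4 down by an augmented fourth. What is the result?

Ab2 Ebb3 C4 Ebb3 B2 Eb3 C4

D3 down an augmented fourth is Ab2.
An augmented fourth down from Ab3 gives Ebb3.
F#4 down an augmented fourth is C4.
An augmented fourth down from Ab3 gives Ebb3.
E#3 down an augmented fourth is B2.
An augmented fourth down from A3 gives Eb3.
F#4: a fourth down reaches C, and 6 semitones makes it C4.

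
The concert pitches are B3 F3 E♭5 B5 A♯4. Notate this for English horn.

F#4 C4 Bb5 F#6 E#5

Written C4 sounds as F3 on the English horn, so concert pitches are written a perfect fifth up.
B3 becomes F#4
F3 becomes C4
Eb5 becomes Bb5
B5 becomes F#6
A#4 becomes E#5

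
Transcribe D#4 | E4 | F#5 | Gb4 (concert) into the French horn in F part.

A#4 B4 C#6 Db5

The French horn in F sounds a perfect fifth below written, so the written part must be a perfect fifth above concert — transpose each note up.
D#4 → A#4
E4 → B4
F#5 → C#6
Gb4 → Db5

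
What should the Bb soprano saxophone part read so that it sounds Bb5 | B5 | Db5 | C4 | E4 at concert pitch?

The Bb soprano saxophone sounds a major second below written, so the written part must be a major second above concert — transpose each note up.
Bb5 gives C6
B5 gives C#6
Db5 gives Eb5
C4 gives D4
E4 gives F#4

C6 C#6 Eb5 D4 F#4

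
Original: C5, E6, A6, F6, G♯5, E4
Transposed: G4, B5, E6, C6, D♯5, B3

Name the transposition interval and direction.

Take the first pair: C5 → G4. C to G spans 4 letter names, so the interval is some kind of fourth.
G4 to C5 is 5 semitones, which makes it a perfect fourth; the second version is lower, so the direction is down.
Checking another pair — E4 → B3 — gives the same interval.

down a perfect fourth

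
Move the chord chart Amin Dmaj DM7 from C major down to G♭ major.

Ebmin Abmaj AbM7

C major down to G♭ major is an augmented fourth; each chord root moves by that interval while the quality stays the same.
Amin: root A down an augmented fourth → Eb, giving Ebmin.
Dmaj: root D down an augmented fourth → Ab, giving Abmaj.
DM7: root D down an augmented fourth → Ab, giving AbM7.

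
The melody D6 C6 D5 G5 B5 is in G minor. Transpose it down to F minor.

G minor to F minor down is a major second, so every note moves down by that interval.
D6 -> C6
C6 -> Bb5
D5 -> C5
G5 -> F5
B5 -> A5

C6 Bb5 C5 F5 A5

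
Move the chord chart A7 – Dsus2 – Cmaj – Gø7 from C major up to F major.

D7 Gsus2 Fmaj Cø7

C major up to F major is a perfect fourth; each chord root moves by that interval while the quality stays the same.
A7: root A up a perfect fourth → D, giving D7.
Dsus2: root D up a perfect fourth → G, giving Gsus2.
Cmaj: root C up a perfect fourth → F, giving Fmaj.
Gø7: root G up a perfect fourth → C, giving Cø7.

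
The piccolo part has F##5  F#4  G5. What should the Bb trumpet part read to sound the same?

G##6 G#5 A6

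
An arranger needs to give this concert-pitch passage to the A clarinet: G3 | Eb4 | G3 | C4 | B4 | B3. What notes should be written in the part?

Bb3 Gb4 Bb3 Eb4 D5 D4

Written C4 sounds as A3 on the A clarinet, so concert pitches are written a minor third up.
G3 → Bb3
Eb4 → Gb4
G3 → Bb3
C4 → Eb4
B4 → D5
B3 → D4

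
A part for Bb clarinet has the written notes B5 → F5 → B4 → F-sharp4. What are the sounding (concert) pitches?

A5 Eb5 A4 E4

The Bb clarinet sounds a major second below written, so transpose each written note down a major second.
B5 to A5
F5 to Eb5
B4 to A4
F#4 to E4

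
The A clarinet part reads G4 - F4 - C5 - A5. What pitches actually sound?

E4 D4 A4 F#5

Written C4 on the A clarinet sounds as A3, a minor third lower; apply that shift to every note.
G4 -> E4
F4 -> D4
C5 -> A4
A5 -> F#5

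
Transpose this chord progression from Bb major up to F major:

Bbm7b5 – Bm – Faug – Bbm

Fm7b5 F#m Caug Fm

Bb major up to F major is a perfect fifth; each chord root moves by that interval while the quality stays the same.
Bbm7b5: root Bb up a perfect fifth → F, giving Fm7b5.
Bm: root B up a perfect fifth → F#, giving F#m.
Faug: root F up a perfect fifth → C, giving Caug.
Bbm: root Bb up a perfect fifth → F, giving Fm.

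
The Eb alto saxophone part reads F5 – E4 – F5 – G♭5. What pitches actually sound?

Ab4 G3 Ab4 Bbb4

The Eb alto saxophone sounds a major sixth below written, so transpose each written note down a major sixth.
F5 → Ab4
E4 → G3
F5 → Ab4
Gb5 → Bbb4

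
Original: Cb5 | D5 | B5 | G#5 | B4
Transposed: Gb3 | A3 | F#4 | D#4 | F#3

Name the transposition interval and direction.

Take the first pair: Cb5 → Gb3. C to G spans 11 letter names, so the interval is some kind of eleventh.
Gb3 to Cb5 is 17 semitones, which makes it a perfect eleventh; the second version is lower, so the direction is down.
Checking another pair — B4 → F#3 — gives the same interval.

down a perfect eleventh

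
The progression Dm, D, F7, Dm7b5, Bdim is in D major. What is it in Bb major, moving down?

D major down to Bb major is a major third; each chord root moves by that interval while the quality stays the same.
Dm: root D down a major third → Bb, giving Bbm.
D: root D down a major third → Bb, giving Bb.
F7: root F down a major third → Db, giving Db7.
Dm7b5: root D down a major third → Bb, giving Bbm7b5.
Bdim: root B down a major third → G, giving Gdim.

Bbm Bb Db7 Bbm7b5 Gdim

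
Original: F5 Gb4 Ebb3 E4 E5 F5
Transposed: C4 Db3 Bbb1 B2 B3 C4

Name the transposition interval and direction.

From F5 to C4 is 11 letter names — an eleventh of some quality.
C4 to F5 is 17 semitones, which makes it a perfect eleventh; the second version is lower, so the direction is down.
Checking another pair — F5 → C4 — gives the same interval.

down a perfect eleventh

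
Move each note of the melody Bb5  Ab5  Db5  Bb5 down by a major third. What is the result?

Gb5 Fb5 Bbb4 Gb5

Bb5 -> Gb5
Ab5 -> Fb5
Db5 -> Bbb4
Bb5 -> Gb5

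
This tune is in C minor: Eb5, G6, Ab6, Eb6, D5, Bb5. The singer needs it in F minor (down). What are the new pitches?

C minor to F minor down is a perfect fifth, so every note moves down by that interval.
Eb5 -> Ab4
G6 -> C6
Ab6 -> Db6
Eb6 -> Ab5
D5 -> G4
Bb5 -> Eb5

Ab4 C6 Db6 Ab5 G4 Eb5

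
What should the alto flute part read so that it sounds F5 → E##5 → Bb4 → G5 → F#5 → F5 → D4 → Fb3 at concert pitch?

The alto flute sounds a perfect fourth below written, so the written part must be a perfect fourth above concert — transpose each note up.
F5 to Bb5
E##5 to A##5
Bb4 to Eb5
G5 to C6
F#5 to B5
F5 to Bb5
D4 to G4
Fb3 to Bbb3

Bb5 A##5 Eb5 C6 B5 Bb5 G4 Bbb3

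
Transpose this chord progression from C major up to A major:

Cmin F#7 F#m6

Amin D#7 D#m6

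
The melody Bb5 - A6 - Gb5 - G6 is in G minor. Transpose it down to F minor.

G minor to F minor down is a major second, so every note moves down by that interval.
Bb5 becomes Ab5
A6 becomes G6
Gb5 becomes Fb5
G6 becomes F6

Ab5 G6 Fb5 F6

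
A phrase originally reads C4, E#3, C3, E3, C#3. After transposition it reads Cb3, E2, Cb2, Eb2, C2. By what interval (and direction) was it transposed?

down an augmented octave

From C4 to Cb3 is 8 letter names — an octave of some quality.
Cb3 to C4 is 13 semitones, which makes it an augmented octave; the second version is lower, so the direction is down.
Checking another pair — C#3 → C2 — gives the same interval.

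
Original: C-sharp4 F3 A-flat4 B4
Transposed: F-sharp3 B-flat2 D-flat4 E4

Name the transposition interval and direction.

From C#4 to F#3 is 5 letter names — a fifth of some quality.
F#3 to C#4 is 7 semitones, which makes it a perfect fifth; the second version is lower, so the direction is down.
Checking another pair — B4 → E4 — gives the same interval.

down a perfect fifth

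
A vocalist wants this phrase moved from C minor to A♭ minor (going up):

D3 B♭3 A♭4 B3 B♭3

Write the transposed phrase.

Bb3 Gb4 Fb5 G4 Gb4

C minor to A♭ minor up is a minor sixth, so every note moves up by that interval.
D3 → Bb3
Bb3 → Gb4
Ab4 → Fb5
B3 → G4
Bb3 → Gb4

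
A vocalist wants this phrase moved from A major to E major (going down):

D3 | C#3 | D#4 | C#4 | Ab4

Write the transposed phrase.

A2 G#2 A#3 G#3 Eb4

A major to E major down is a perfect fourth, so every note moves down by that interval.
D3 becomes A2
C#3 becomes G#2
D#4 becomes A#3
C#4 becomes G#3
Ab4 becomes Eb4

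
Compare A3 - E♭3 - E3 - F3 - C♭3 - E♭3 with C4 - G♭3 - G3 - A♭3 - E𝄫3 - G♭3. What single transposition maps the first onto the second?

up a minor third

Take the first pair: A3 → C4. A to C spans 3 letter names, so the interval is some kind of third.
A3 to C4 is 3 semitones, which makes it a minor third; the second version is higher, so the direction is up.
Checking another pair — Eb3 → Gb3 — gives the same interval.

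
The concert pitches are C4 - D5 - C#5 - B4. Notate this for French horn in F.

G4 A5 G#5 F#5

The French horn in F sounds a perfect fifth below written, so the written part must be a perfect fifth above concert — transpose each note up.
C4 -> G4
D5 -> A5
C#5 -> G#5
B4 -> F#5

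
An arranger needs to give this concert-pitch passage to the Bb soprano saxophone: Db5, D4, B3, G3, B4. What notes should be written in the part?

Eb5 E4 C#4 A3 C#5

The Bb soprano saxophone sounds a major second below written, so the written part must be a major second above concert — transpose each note up.
Db5 to Eb5
D4 to E4
B3 to C#4
G3 to A3
B4 to C#5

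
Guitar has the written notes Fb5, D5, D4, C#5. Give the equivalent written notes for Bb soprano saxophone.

Gb4 E4 E3 D#4

First find concert pitch: the guitar sounds a perfect octave below written, so Fb5 D5 D4 C#5 sounds Fb4 D4 D3 C#4.
Then write for Bb soprano saxophone: it sounds a major second below written, so the part must be a major second above concert.
Fb4 → Gb4
D4 → E4
D3 → E3
C#4 → D#4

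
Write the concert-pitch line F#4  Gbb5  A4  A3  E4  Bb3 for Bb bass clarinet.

Written C4 sounds as Bb2 on the Bb bass clarinet, so concert pitches are written a major ninth up.
F#4 gives G#5
Gbb5 gives Abb6
A4 gives B5
A3 gives B4
E4 gives F#5
Bb3 gives C5

G#5 Abb6 B5 B4 F#5 C5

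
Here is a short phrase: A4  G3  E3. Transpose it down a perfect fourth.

E4 D3 B2

A4 → E4
G3 → D3
E3 → B2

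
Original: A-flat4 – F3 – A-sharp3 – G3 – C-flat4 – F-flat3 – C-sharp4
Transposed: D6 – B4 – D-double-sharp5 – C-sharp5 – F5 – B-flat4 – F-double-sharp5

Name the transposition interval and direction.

From Ab4 to D6 is 11 letter names — an eleventh of some quality.
Ab4 to D6 is 18 semitones, which makes it an augmented eleventh; the second version is higher, so the direction is up.
Checking another pair — C#4 → F##5 — gives the same interval.

up an augmented eleventh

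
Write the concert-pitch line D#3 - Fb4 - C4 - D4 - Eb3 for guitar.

D#4 Fb5 C5 D5 Eb4

The guitar sounds a perfect octave below written, so the written part must be a perfect octave above concert — transpose each note up.
D#3 becomes D#4
Fb4 becomes Fb5
C4 becomes C5
D4 becomes D5
Eb3 becomes Eb4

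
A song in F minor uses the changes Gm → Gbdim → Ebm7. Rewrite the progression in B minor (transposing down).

C#m Cdim Am7

F minor down to B minor is a diminished fifth; each chord root moves by that interval while the quality stays the same.
Gm: root G down a diminished fifth → C#, giving C#m.
Gbdim: root Gb down a diminished fifth → C, giving Cdim.
Ebm7: root Eb down a diminished fifth → A, giving Am7.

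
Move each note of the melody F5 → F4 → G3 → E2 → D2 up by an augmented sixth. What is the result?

D#6 D#5 E#4 C##3 B#2

An augmented sixth up from F5 gives D#6.
F4: a sixth up reaches D, and 10 semitones makes it D#5.
G3 up an augmented sixth is E#4.
An augmented sixth up from E2 gives C##3.
An augmented sixth up from D2 gives B#2.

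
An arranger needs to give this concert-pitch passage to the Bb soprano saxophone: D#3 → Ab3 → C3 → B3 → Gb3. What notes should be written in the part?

The Bb soprano saxophone sounds a major second below written, so the written part must be a major second above concert — transpose each note up.
D#3 gives E#3
Ab3 gives Bb3
C3 gives D3
B3 gives C#4
Gb3 gives Ab3

E#3 Bb3 D3 C#4 Ab3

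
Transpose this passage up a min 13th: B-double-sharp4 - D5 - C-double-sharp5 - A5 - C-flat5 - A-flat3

G##6 Bb6 A#6 F7 Abb6 Fb5

B##4 becomes G##6
D5 becomes Bb6
C##5 becomes A#6
A5 becomes F7
Cb5 becomes Abb6
Ab3 becomes Fb5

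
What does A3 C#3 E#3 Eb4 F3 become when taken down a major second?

A3 to G3
C#3 to B2
E#3 to D#3
Eb4 to Db4
F3 to Eb3

G3 B2 D#3 Db4 Eb3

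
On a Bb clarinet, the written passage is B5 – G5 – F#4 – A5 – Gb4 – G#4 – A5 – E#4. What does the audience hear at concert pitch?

A5 F5 E4 G5 Fb4 F#4 G5 D#4

Written C4 on the Bb clarinet sounds as Bb3, a major second lower; apply that shift to every note.
B5 -> A5
G5 -> F5
F#4 -> E4
A5 -> G5
Gb4 -> Fb4
G#4 -> F#4
A5 -> G5
E#4 -> D#4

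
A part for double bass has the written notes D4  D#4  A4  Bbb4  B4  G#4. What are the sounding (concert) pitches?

D3 D#3 A3 Bbb3 B3 G#3

Written C4 on the double bass sounds as C3, a perfect octave lower; apply that shift to every note.
D4 to D3
D#4 to D#3
A4 to A3
Bbb4 to Bbb3
B4 to B3
G#4 to G#3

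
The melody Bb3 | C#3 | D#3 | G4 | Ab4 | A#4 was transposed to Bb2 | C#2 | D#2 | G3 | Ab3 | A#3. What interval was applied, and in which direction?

From Bb3 to Bb2 is 8 letter names — an octave of some quality.
Bb2 to Bb3 is 12 semitones, which makes it a perfect octave; the second version is lower, so the direction is down.
Checking another pair — A#4 → A#3 — gives the same interval.

down a perfect octave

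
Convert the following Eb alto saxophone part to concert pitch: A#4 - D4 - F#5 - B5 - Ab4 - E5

C#4 F3 A4 D5 Cb4 G4

The Eb alto saxophone sounds a major sixth below written, so transpose each written note down a major sixth.
A#4 → C#4
D4 → F3
F#5 → A4
B5 → D5
Ab4 → Cb4
E5 → G4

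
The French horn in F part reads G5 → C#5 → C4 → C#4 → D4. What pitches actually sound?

C5 F#4 F3 F#3 G3

Written C4 on the French horn in F sounds as F3, a perfect fifth lower; apply that shift to every note.
G5 becomes C5
C#5 becomes F#4
C4 becomes F3
C#4 becomes F#3
D4 becomes G3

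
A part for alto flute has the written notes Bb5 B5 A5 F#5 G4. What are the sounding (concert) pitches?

F5 F#5 E5 C#5 D4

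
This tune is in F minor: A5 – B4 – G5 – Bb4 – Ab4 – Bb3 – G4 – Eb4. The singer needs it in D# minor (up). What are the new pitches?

F##6 G##5 E#6 G#5 F#5 G#4 E#5 C#5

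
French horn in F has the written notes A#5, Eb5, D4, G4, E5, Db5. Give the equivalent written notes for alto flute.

First find concert pitch: the French horn in F sounds a perfect fifth below written, so A#5 Eb5 D4 G4 E5 Db5 sounds D#5 Ab4 G3 C4 A4 Gb4.
Then write for alto flute: it sounds a perfect fourth below written, so the part must be a perfect fourth above concert.
D#5 → G#5
Ab4 → Db5
G3 → C4
C4 → F4
A4 → D5
Gb4 → Cb5

G#5 Db5 C4 F4 D5 Cb5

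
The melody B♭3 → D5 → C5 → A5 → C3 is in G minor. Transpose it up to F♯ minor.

A4 C#6 B5 G#6 B3

G minor to F♯ minor up is a major seventh, so every note moves up by that interval.
Bb3 becomes A4
D5 becomes C#6
C5 becomes B5
A5 becomes G#6
C3 becomes B3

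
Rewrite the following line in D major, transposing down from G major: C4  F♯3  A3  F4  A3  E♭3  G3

G3 C#3 E3 C4 E3 Bb2 D3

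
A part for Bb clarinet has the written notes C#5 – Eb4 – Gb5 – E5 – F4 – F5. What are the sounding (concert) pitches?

The Bb clarinet sounds a major second below written, so transpose each written note down a major second.
C#5 → B4
Eb4 → Db4
Gb5 → Fb5
E5 → D5
F4 → Eb4
F5 → Eb5

B4 Db4 Fb5 D5 Eb4 Eb5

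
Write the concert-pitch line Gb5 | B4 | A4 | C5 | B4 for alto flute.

Written C4 sounds as G3 on the alto flute, so concert pitches are written a perfect fourth up.
Gb5 to Cb6
B4 to E5
A4 to D5
C5 to F5
B4 to E5

Cb6 E5 D5 F5 E5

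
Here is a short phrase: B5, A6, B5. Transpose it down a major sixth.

D5 C6 D5

B5: a sixth down reaches D, and 9 semitones makes it D5.
A major sixth down from A6 gives C6.
B5 down a major sixth is D5.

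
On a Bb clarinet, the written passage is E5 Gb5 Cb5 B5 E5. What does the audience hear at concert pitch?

D5 Fb5 Bbb4 A5 D5

The Bb clarinet sounds a major second below written, so transpose each written note down a major second.
E5 to D5
Gb5 to Fb5
Cb5 to Bbb4
B5 to A5
E5 to D5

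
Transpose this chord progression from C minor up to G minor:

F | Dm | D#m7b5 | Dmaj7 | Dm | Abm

C Am A#m7b5 Amaj7 Am Ebm

C minor up to G minor is a perfect fifth; each chord root moves by that interval while the quality stays the same.
F: root F up a perfect fifth → C, giving C.
Dm: root D up a perfect fifth → A, giving Am.
D#m7b5: root D# up a perfect fifth → A#, giving A#m7b5.
Dmaj7: root D up a perfect fifth → A, giving Amaj7.
Dm: root D up a perfect fifth → A, giving Am.
Abm: root Ab up a perfect fifth → Eb, giving Ebm.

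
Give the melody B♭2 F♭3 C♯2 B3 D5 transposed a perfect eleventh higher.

A perfect eleventh up from Bb2 gives Eb4.
Fb3: an eleventh up reaches B, and 17 semitones makes it Bbb4.
C#2: an eleventh up reaches F, and 17 semitones makes it F#3.
B3 up a perfect eleventh is E5.
D5: an eleventh up reaches G, and 17 semitones makes it G6.

Eb4 Bbb4 F#3 E5 G6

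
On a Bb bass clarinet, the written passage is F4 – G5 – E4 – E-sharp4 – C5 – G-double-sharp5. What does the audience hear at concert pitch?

Written C4 on the Bb bass clarinet sounds as Bb2, a major ninth lower; apply that shift to every note.
F4 to Eb3
G5 to F4
E4 to D3
E#4 to D#3
C5 to Bb3
G##5 to F##4

Eb3 F4 D3 D#3 Bb3 F##4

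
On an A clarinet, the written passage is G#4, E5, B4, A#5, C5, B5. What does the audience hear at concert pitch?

E#4 C#5 G#4 F##5 A4 G#5

Written C4 on the A clarinet sounds as A3, a minor third lower; apply that shift to every note.
G#4 → E#4
E5 → C#5
B4 → G#4
A#5 → F##5
C5 → A4
B5 → G#5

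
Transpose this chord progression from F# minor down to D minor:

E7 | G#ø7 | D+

C7 Eø7 Bb+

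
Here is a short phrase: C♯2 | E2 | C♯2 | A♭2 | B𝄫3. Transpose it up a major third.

E#2 G#2 E#2 C3 Db4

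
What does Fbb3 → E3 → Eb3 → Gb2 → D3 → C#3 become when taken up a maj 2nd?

Fbb3: a second up reaches G, and 2 semitones makes it Gbb3.
E3 up a major second is F#3.
Eb3 up a major second is F3.
Gb2 up a major second is Ab2.
D3: a second up reaches E, and 2 semitones makes it E3.
C#3: a second up reaches D, and 2 semitones makes it D#3.

Gbb3 F#3 F3 Ab2 E3 D#3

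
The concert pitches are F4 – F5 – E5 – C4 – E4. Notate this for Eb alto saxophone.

D5 D6 C#6 A4 C#5

Written C4 sounds as Eb3 on the Eb alto saxophone, so concert pitches are written a major sixth up.
F4 -> D5
F5 -> D6
E5 -> C#6
C4 -> A4
E4 -> C#5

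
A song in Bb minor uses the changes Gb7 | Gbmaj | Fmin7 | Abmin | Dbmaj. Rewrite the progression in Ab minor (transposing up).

Fb7 Fbmaj Ebmin7 Gbmin Cbmaj

Bb minor up to Ab minor is a minor seventh; each chord root moves by that interval while the quality stays the same.
Gb7: root Gb up a minor seventh → Fb, giving Fb7.
Gbmaj: root Gb up a minor seventh → Fb, giving Fbmaj.
Fmin7: root F up a minor seventh → Eb, giving Ebmin7.
Abmin: root Ab up a minor seventh → Gb, giving Gbmin.
Dbmaj: root Db up a minor seventh → Cb, giving Cbmaj.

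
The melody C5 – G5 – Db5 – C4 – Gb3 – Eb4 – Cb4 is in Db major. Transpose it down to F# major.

From Db down to F# is a diminished sixth; apply that to each pitch.
C5 becomes E#4
G5 becomes B#4
Db5 becomes F#4
C4 becomes E#3
Gb3 becomes B2
Eb4 becomes G#3
Cb4 becomes E3

E#4 B#4 F#4 E#3 B2 G#3 E3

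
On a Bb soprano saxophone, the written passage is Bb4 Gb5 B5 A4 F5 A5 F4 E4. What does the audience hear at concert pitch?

Ab4 Fb5 A5 G4 Eb5 G5 Eb4 D4

The Bb soprano saxophone sounds a major second below written, so transpose each written note down a major second.
Bb4 to Ab4
Gb5 to Fb5
B5 to A5
A4 to G4
F5 to Eb5
A5 to G5
F4 to Eb4
E4 to D4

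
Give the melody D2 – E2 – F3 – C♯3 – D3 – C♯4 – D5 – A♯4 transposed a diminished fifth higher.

Ab2 Bb2 Cb4 G3 Ab3 G4 Ab5 E5

D2 gives Ab2
E2 gives Bb2
F3 gives Cb4
C#3 gives G3
D3 gives Ab3
C#4 gives G4
D5 gives Ab5
A#4 gives E5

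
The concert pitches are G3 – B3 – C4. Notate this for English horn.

The English horn sounds a perfect fifth below written, so the written part must be a perfect fifth above concert — transpose each note up.
G3 to D4
B3 to F#4
C4 to G4

D4 F#4 G4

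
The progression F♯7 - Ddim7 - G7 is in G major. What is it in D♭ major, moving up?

C7 Abdim7 Db7

G major up to D♭ major is a diminished fifth; each chord root moves by that interval while the quality stays the same.
F♯7: root F♯ up a diminished fifth → C, giving C7.
Ddim7: root D up a diminished fifth → Ab, giving Abdim7.
G7: root G up a diminished fifth → Db, giving Db7.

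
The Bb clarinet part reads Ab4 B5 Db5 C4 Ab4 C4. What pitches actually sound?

Written C4 on the Bb clarinet sounds as Bb3, a major second lower; apply that shift to every note.
Ab4 gives Gb4
B5 gives A5
Db5 gives Cb5
C4 gives Bb3
Ab4 gives Gb4
C4 gives Bb3

Gb4 A5 Cb5 Bb3 Gb4 Bb3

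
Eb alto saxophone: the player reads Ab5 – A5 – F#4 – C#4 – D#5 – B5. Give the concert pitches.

Cb5 C5 A3 E3 F#4 D5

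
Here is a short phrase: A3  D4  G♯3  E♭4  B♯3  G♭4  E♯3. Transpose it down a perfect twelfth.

A3 down a perfect twelfth is D2.
D4 down a perfect twelfth is G2.
G#3 down a perfect twelfth is C#2.
A perfect twelfth down from Eb4 gives Ab2.
B#3: a twelfth down reaches E, and 19 semitones makes it E#2.
Gb4: a twelfth down reaches C, and 19 semitones makes it Cb3.
A perfect twelfth down from E#3 gives A#1.

D2 G2 C#2 Ab2 E#2 Cb3 A#1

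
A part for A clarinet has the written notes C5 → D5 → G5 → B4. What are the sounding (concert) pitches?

A4 B4 E5 G#4

Written C4 on the A clarinet sounds as A3, a minor third lower; apply that shift to every note.
C5 to A4
D5 to B4
G5 to E5
B4 to G#4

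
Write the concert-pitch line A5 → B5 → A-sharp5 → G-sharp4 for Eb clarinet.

The Eb clarinet sounds a minor third above written, so the written part must be a minor third below concert — transpose each note down.
A5 becomes F#5
B5 becomes G#5
A#5 becomes F##5
G#4 becomes E#4

F#5 G#5 F##5 E#4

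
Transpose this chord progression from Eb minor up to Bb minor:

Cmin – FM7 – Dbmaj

Gmin CM7 Abmaj

Eb minor up to Bb minor is a perfect fifth; each chord root moves by that interval while the quality stays the same.
Cmin: root C up a perfect fifth → G, giving Gmin.
FM7: root F up a perfect fifth → C, giving CM7.
Dbmaj: root Db up a perfect fifth → Ab, giving Abmaj.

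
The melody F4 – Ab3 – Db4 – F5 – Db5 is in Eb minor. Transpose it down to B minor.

C#4 E3 A3 C#5 A4

Eb minor to B minor down is a diminished fourth, so every note moves down by that interval.
F4 -> C#4
Ab3 -> E3
Db4 -> A3
F5 -> C#5
Db5 -> A4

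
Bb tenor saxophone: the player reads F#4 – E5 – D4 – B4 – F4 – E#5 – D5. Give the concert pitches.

Written C4 on the Bb tenor saxophone sounds as Bb2, a major ninth lower; apply that shift to every note.
F#4 becomes E3
E5 becomes D4
D4 becomes C3
B4 becomes A3
F4 becomes Eb3
E#5 becomes D#4
D5 becomes C4

E3 D4 C3 A3 Eb3 D#4 C4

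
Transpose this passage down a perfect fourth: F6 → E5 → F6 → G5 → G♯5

A perfect fourth down from F6 gives C6.
E5 down a perfect fourth is B4.
A perfect fourth down from F6 gives C6.
A perfect fourth down from G5 gives D5.
G#5 down a perfect fourth is D#5.

C6 B4 C6 D5 D#5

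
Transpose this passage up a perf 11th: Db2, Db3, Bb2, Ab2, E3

Gb3 Gb4 Eb4 Db4 A4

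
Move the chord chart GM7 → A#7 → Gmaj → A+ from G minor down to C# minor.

G minor down to C# minor is a diminished fifth; each chord root moves by that interval while the quality stays the same.
GM7: root G down a diminished fifth → C#, giving C#M7.
A#7: root A# down a diminished fifth → D##, giving D##7.
Gmaj: root G down a diminished fifth → C#, giving C#maj.
A+: root A down a diminished fifth → D#, giving D#+.

C#M7 D##7 C#maj D#+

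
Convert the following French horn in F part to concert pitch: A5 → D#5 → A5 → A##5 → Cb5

Written C4 on the French horn in F sounds as F3, a perfect fifth lower; apply that shift to every note.
A5 to D5
D#5 to G#4
A5 to D5
A##5 to D##5
Cb5 to Fb4

D5 G#4 D5 D##5 Fb4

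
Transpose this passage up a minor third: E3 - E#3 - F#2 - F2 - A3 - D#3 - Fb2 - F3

G3 G#3 A2 Ab2 C4 F#3 Abb2 Ab3

E3 gives G3
E#3 gives G#3
F#2 gives A2
F2 gives Ab2
A3 gives C4
D#3 gives F#3
Fb2 gives Abb2
F3 gives Ab3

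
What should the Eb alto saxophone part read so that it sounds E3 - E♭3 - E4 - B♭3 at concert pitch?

C#4 C4 C#5 G4

The Eb alto saxophone sounds a major sixth below written, so the written part must be a major sixth above concert — transpose each note up.
E3 gives C#4
Eb3 gives C4
E4 gives C#5
Bb3 gives G4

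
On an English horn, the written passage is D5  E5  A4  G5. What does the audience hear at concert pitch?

Written C4 on the English horn sounds as F3, a perfect fifth lower; apply that shift to every note.
D5 gives G4
E5 gives A4
A4 gives D4
G5 gives C5

G4 A4 D4 C5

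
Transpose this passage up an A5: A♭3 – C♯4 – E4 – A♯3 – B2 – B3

An augmented fifth up from Ab3 gives E4.
C#4 up an augmented fifth is G##4.
An augmented fifth up from E4 gives B#4.
A#3 up an augmented fifth is E##4.
An augmented fifth up from B2 gives F##3.
B3: a fifth up reaches F, and 8 semitones makes it F##4.

E4 G##4 B#4 E##4 F##3 F##4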